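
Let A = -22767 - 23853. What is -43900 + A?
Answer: -90520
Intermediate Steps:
A = -46620
-43900 + A = -43900 - 46620 = -90520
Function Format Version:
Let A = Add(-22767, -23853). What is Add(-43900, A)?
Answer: -90520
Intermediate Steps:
A = -46620
Add(-43900, A) = Add(-43900, -46620) = -90520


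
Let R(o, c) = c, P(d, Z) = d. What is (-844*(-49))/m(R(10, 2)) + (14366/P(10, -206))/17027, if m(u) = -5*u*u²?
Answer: -176027787/170270 ≈ -1033.8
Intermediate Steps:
m(u) = -5*u³
(-844*(-49))/m(R(10, 2)) + (14366/P(10, -206))/17027 = (-844*(-49))/((-5*2³)) + (14366/10)/17027 = 41356/((-5*8)) + (14366*(⅒))*(1/17027) = 41356/(-40) + (7183/5)*(1/17027) = 41356*(-1/40) + 7183/85135 = -10339/10 + 7183/85135 = -176027787/170270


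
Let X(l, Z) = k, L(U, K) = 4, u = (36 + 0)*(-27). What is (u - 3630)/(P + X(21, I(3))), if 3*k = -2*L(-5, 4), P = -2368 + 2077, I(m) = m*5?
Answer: 13806/881 ≈ 15.671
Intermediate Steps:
u = -972 (u = 36*(-27) = -972)
I(m) = 5*m
P = -291
k = -8/3 (k = (-2*4)/3 = (⅓)*(-8) = -8/3 ≈ -2.6667)
X(l, Z) = -8/3
(u - 3630)/(P + X(21, I(3))) = (-972 - 3630)/(-291 - 8/3) = -4602/(-881/3) = -4602*(-3/881) = 13806/881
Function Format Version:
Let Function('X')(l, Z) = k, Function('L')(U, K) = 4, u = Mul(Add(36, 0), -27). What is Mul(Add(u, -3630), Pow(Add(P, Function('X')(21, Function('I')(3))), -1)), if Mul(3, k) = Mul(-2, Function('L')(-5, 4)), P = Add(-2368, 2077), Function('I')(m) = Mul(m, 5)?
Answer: Rational(13806, 881) ≈ 15.671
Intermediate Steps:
u = -972 (u = Mul(36, -27) = -972)
Function('I')(m) = Mul(5, m)
P = -291
k = Rational(-8, 3) (k = Mul(Rational(1, 3), Mul(-2, 4)) = Mul(Rational(1, 3), -8) = Rational(-8, 3) ≈ -2.6667)
Function('X')(l, Z) = Rational(-8, 3)
Mul(Add(u, -3630), Pow(Add(P, Function('X')(21, Function('I')(3))), -1)) = Mul(Add(-972, -3630), Pow(Add(-291, Rational(-8, 3)), -1)) = Mul(-4602, Pow(Rational(-881, 3), -1)) = Mul(-4602, Rational(-3, 881)) = Rational(13806, 881)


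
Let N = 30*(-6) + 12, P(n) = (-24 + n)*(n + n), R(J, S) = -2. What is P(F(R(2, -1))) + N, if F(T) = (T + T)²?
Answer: -424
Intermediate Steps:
F(T) = 4*T² (F(T) = (2*T)² = 4*T²)
P(n) = 2*n*(-24 + n) (P(n) = (-24 + n)*(2*n) = 2*n*(-24 + n))
N = -168 (N = -180 + 12 = -168)
P(F(R(2, -1))) + N = 2*(4*(-2)²)*(-24 + 4*(-2)²) - 168 = 2*(4*4)*(-24 + 4*4) - 168 = 2*16*(-24 + 16) - 168 = 2*16*(-8) - 168 = -256 - 168 = -424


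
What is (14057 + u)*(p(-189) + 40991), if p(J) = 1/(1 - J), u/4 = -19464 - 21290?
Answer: -1160136039069/190 ≈ -6.1060e+9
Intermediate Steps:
u = -163016 (u = 4*(-19464 - 21290) = 4*(-40754) = -163016)
(14057 + u)*(p(-189) + 40991) = (14057 - 163016)*(-1/(-1 - 189) + 40991) = -148959*(-1/(-190) + 40991) = -148959*(-1*(-1/190) + 40991) = -148959*(1/190 + 40991) = -148959*7788291/190 = -1160136039069/190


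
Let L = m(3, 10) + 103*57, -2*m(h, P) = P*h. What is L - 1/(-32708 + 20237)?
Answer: 73030177/12471 ≈ 5856.0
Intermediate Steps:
m(h, P) = -P*h/2
L = 5856 (L = -½*10*3 + 103*57 = -15 + 5871 = 5856)
L - 1/(-32708 + 20237) = 5856 - 1/(-32708 + 20237) = 5856 - 1/(-12471) = 5856 - 1*(-1/12471) = 5856 + 1/12471 = 73030177/12471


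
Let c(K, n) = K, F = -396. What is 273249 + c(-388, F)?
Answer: 272861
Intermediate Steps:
273249 + c(-388, F) = 273249 - 388 = 272861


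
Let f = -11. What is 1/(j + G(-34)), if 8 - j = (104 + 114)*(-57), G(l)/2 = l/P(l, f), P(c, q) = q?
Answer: 11/136842 ≈ 8.0385e-5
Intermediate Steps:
G(l) = -2*l/11 (G(l) = 2*(l/(-11)) = 2*(l*(-1/11)) = 2*(-l/11) = -2*l/11)
j = 12434 (j = 8 - (104 + 114)*(-57) = 8 - 218*(-57) = 8 - 1*(-12426) = 8 + 12426 = 12434)
1/(j + G(-34)) = 1/(12434 - 2/11*(-34)) = 1/(12434 + 68/11) = 1/(136842/11) = 11/136842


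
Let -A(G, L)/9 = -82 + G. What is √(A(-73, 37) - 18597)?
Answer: I*√17202 ≈ 131.16*I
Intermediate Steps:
A(G, L) = 738 - 9*G (A(G, L) = -9*(-82 + G) = 738 - 9*G)
√(A(-73, 37) - 18597) = √((738 - 9*(-73)) - 18597) = √((738 + 657) - 18597) = √(1395 - 18597) = √(-17202) = I*√17202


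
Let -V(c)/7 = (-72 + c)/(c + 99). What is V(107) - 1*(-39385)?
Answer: 8113065/206 ≈ 39384.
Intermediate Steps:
V(c) = -7*(-72 + c)/(99 + c) (V(c) = -7*(-72 + c)/(c + 99) = -7*(-72 + c)/(99 + c))
V(107) - 1*(-39385) = 7*(72 - 1*107)/(99 + 107) - 1*(-39385) = 7*(72 - 107)/206 + 39385 = 7*(1/206)*(-35) + 39385 = -245/206 + 39385 = 8113065/206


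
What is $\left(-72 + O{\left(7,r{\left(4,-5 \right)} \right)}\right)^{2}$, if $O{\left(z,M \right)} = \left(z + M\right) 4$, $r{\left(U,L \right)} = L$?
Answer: $4096$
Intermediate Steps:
$O{\left(z,M \right)} = 4 M + 4 z$ ($O{\left(z,M \right)} = \left(M + z\right) 4 = 4 M + 4 z$)
$\left(-72 + O{\left(7,r{\left(4,-5 \right)} \right)}\right)^{2} = \left(-72 + \left(4 \left(-5\right) + 4 \cdot 7\right)\right)^{2} = \left(-72 + \left(-20 + 28\right)\right)^{2} = \left(-72 + 8\right)^{2} = \left(-64\right)^{2} = 4096$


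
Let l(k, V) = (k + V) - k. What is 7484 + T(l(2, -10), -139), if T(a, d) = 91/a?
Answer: 74749/10 ≈ 7474.9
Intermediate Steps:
l(k, V) = V (l(k, V) = (V + k) - k = V)
7484 + T(l(2, -10), -139) = 7484 + 91/(-10) = 7484 + 91*(-⅒) = 7484 - 91/10 = 74749/10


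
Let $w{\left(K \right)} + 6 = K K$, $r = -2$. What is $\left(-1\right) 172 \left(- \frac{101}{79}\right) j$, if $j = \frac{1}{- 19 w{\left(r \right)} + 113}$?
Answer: $\frac{17372}{11929} \approx 1.4563$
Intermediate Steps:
$w{\left(K \right)} = -6 + K^{2}$ ($w{\left(K \right)} = -6 + K K = -6 + K^{2}$)
$j = \frac{1}{151}$ ($j = \frac{1}{- 19 \left(-6 + \left(-2\right)^{2}\right) + 113} = \frac{1}{- 19 \left(-6 + 4\right) + 113} = \frac{1}{\left(-19\right) \left(-2\right) + 113} = \frac{1}{38 + 113} = \frac{1}{151} \approx 0.0066225$)
$\left(-1\right) 172 \left(- \frac{101}{79}\right) j = \left(-1\right) 172 \left(- \frac{101}{79}\right) \frac{1}{151} = - 172 \left(\left(-101\right) \frac{1}{79}\right) \frac{1}{151} = \left(-172\right) \left(- \frac{101}{79}\right) \frac{1}{151} = \frac{17372}{79} \cdot \frac{1}{151} = \frac{17372}{11929}$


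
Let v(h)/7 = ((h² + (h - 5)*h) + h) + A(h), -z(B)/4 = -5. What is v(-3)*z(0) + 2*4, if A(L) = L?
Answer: 3788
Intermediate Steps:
z(B) = 20 (z(B) = -4*(-5) = 20)
v(h) = 7*h² + 14*h + 7*h*(-5 + h) (v(h) = 7*(((h² + (h - 5)*h) + h) + h) = 7*(((h² + (-5 + h)*h) + h) + h) = 7*(((h² + h*(-5 + h)) + h) + h) = 7*((h + h² + h*(-5 + h)) + h) = 7*(h² + 2*h + h*(-5 + h)) = 7*h² + 14*h + 7*h*(-5 + h))
v(-3)*z(0) + 2*4 = (7*(-3)*(-3 + 2*(-3)))*20 + 2*4 = (7*(-3)*(-3 - 6))*20 + 8 = (7*(-3)*(-9))*20 + 8 = 189*20 + 8 = 3780 + 8 = 3788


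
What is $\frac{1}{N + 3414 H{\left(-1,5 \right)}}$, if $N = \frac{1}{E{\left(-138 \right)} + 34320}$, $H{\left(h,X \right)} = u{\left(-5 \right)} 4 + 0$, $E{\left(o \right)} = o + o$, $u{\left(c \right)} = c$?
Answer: $- \frac{34044}{2324524319} \approx -1.4646 \cdot 10^{-5}$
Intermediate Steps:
$E{\left(o \right)} = 2 o$
$H{\left(h,X \right)} = -20$ ($H{\left(h,X \right)} = \left(-5\right) 4 + 0 = -20 + 0 = -20$)
$N = \frac{1}{34044}$ ($N = \frac{1}{2 \left(-138\right) + 34320} = \frac{1}{-276 + 34320} = \frac{1}{34044} \approx 2.9374 \cdot 10^{-5}$)
$\frac{1}{N + 3414 H{\left(-1,5 \right)}} = \frac{1}{\frac{1}{34044} + 3414 \left(-20\right)} = \frac{1}{\frac{1}{34044} - 68280} = \frac{1}{- \frac{2324524319}{34044}} = - \frac{34044}{2324524319}$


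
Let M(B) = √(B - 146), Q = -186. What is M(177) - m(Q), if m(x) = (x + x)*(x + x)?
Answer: -138384 + √31 ≈ -1.3838e+5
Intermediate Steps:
M(B) = √(-146 + B)
m(x) = 4*x² (m(x) = (2*x)*(2*x) = 4*x²)
M(177) - m(Q) = √(-146 + 177) - 4*(-186)² = √31 - 4*34596 = √31 - 1*138384 = √31 - 138384 = -138384 + √31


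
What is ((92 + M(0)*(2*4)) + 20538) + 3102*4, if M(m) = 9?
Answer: 33110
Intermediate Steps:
((92 + M(0)*(2*4)) + 20538) + 3102*4 = ((92 + 9*(2*4)) + 20538) + 3102*4 = ((92 + 9*8) + 20538) + 12408 = ((92 + 72) + 20538) + 12408 = (164 + 20538) + 12408 = 20702 + 12408 = 33110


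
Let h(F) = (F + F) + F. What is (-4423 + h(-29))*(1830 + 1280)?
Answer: -14026100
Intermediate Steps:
h(F) = 3*F (h(F) = 2*F + F = 3*F)
(-4423 + h(-29))*(1830 + 1280) = (-4423 + 3*(-29))*(1830 + 1280) = (-4423 - 87)*3110 = -4510*3110 = -14026100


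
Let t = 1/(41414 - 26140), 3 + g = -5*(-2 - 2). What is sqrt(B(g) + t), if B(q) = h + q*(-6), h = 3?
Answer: 5*I*sqrt(923847890)/15274 ≈ 9.9499*I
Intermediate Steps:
g = 17 (g = -3 - 5*(-2 - 2) = -3 - 5*(-4) = -3 + 20 = 17)
B(q) = 3 - 6*q (B(q) = 3 + q*(-6) = 3 - 6*q)
t = 1/15274 ≈ 6.5471e-5
sqrt(B(g) + t) = sqrt((3 - 6*17) + 1/15274) = sqrt((3 - 102) + 1/15274) = sqrt(-99 + 1/15274) = sqrt(-1512125/15274) = 5*I*sqrt(923847890)/15274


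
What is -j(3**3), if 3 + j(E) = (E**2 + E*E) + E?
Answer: -1482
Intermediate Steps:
j(E) = -3 + E + 2*E**2 (j(E) = -3 + ((E**2 + E*E) + E) = -3 + ((E**2 + E**2) + E) = -3 + (2*E**2 + E) = -3 + (E + 2*E**2) = -3 + E + 2*E**2)
-j(3**3) = -(-3 + 3**3 + 2*(3**3)**2) = -(-3 + 27 + 2*27**2) = -(-3 + 27 + 2*729) = -(-3 + 27 + 1458) = -1*1482 = -1482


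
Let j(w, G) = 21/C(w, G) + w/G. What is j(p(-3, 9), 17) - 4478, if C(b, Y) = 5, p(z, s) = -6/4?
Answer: -760561/170 ≈ -4473.9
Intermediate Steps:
p(z, s) = -3/2 (p(z, s) = -6*1/4 = -3/2)
j(w, G) = 21/5 + w/G
j(p(-3, 9), 17) - 4478 = (21/5 - 3/2/17) - 4478 = (21/5 - 3/2*1/17) - 4478 = (21/5 - 3/34) - 4478 = 699/170 - 4478 = -760561/170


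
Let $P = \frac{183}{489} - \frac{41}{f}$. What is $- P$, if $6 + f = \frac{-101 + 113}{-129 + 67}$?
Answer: $- \frac{218885}{31296} \approx -6.994$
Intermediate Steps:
$f = - \frac{192}{31}$ ($f = -6 + \frac{-101 + 113}{-129 + 67} = -6 + \frac{12}{-62} = -6 + 12 \left(- \frac{1}{62}\right) = -6 - \frac{6}{31} = - \frac{192}{31} \approx -6.1936$)
$P = \frac{218885}{31296}$ ($P = \frac{183}{489} - \frac{41}{- \frac{192}{31}} = 183 \cdot \frac{1}{489} - - \frac{1271}{192} = \frac{61}{163} + \frac{1271}{192} = \frac{218885}{31296} \approx 6.994$)
$- P = \left(-1\right) \frac{218885}{31296} = - \frac{218885}{31296}$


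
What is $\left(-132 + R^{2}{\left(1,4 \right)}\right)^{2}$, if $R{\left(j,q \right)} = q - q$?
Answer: $17424$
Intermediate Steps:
$R{\left(j,q \right)} = 0$
$\left(-132 + R^{2}{\left(1,4 \right)}\right)^{2} = \left(-132 + 0^{2}\right)^{2} = \left(-132 + 0\right)^{2} = \left(-132\right)^{2} = 17424$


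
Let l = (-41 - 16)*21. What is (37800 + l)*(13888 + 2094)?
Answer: 584989146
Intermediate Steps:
l = -1197 (l = -57*21 = -1197)
(37800 + l)*(13888 + 2094) = (37800 - 1197)*(13888 + 2094) = 36603*15982 = 584989146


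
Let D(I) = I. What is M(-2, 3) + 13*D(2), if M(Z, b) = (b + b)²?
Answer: 62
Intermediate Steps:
M(Z, b) = 4*b² (M(Z, b) = (2*b)² = 4*b²)
M(-2, 3) + 13*D(2) = 4*3² + 13*2 = 4*9 + 26 = 36 + 26 = 62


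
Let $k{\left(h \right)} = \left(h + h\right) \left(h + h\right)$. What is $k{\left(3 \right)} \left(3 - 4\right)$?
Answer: $-36$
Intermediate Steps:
$k{\left(h \right)} = 4 h^{2}$ ($k{\left(h \right)} = 2 h 2 h = 4 h^{2}$)
$k{\left(3 \right)} \left(3 - 4\right) = 4 \cdot 3^{2} \left(3 - 4\right) = 4 \cdot 9 \left(3 + \left(-7 + 3\right)\right) = 36 \left(3 - 4\right) = 36 \left(-1\right) = -36$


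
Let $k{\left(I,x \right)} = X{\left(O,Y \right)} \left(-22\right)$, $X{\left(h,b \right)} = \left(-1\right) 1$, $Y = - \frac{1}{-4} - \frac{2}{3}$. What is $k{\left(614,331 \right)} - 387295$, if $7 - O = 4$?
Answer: $-387273$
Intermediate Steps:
$O = 3$ ($O = 7 - 4 = 3$)
$Y = - \frac{5}{12}$ ($Y = \left(-1\right) \left(- \frac{1}{4}\right) - \frac{2}{3} = \frac{1}{4} - \frac{2}{3} = - \frac{5}{12} \approx -0.41667$)
$X{\left(h,b \right)} = -1$
$k{\left(I,x \right)} = 22$ ($k{\left(I,x \right)} = \left(-1\right) \left(-22\right) = 22$)
$k{\left(614,331 \right)} - 387295 = 22 - 387295 = -387273$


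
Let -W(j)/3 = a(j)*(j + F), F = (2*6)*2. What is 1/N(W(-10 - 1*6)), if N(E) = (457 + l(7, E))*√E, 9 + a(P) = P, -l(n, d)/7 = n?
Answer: √6/24480 ≈ 0.00010006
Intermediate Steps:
F = 24 (F = 12*2 = 24)
l(n, d) = -7*n
a(P) = -9 + P
W(j) = -3*(-9 + j)*(24 + j) (W(j) = -3*(-9 + j)*(j + 24) = -3*(-9 + j)*(24 + j))
N(E) = 408*√E (N(E) = (457 - 7*7)*√E = (457 - 49)*√E = 408*√E)
1/N(W(-10 - 1*6)) = 1/(408*√(-3*(-9 + (-10 - 1*6))*(24 + (-10 - 1*6)))) = 1/(408*√(-3*(-9 + (-10 - 6))*(24 + (-10 - 6)))) = 1/(408*√(-3*(-9 - 16)*(24 - 16))) = 1/(408*√(-3*(-25)*8)) = 1/(408*√600) = 1/(408*(10*√6)) = 1/(4080*√6) = √6/24480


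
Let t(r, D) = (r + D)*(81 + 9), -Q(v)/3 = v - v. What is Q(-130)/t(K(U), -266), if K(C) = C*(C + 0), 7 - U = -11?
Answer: 0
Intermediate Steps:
U = 18 (U = 7 - 1*(-11) = 7 + 11 = 18)
K(C) = C² (K(C) = C*C = C²)
Q(v) = 0 (Q(v) = -3*(v - v) = -3*0 = 0)
t(r, D) = 90*D + 90*r (t(r, D) = (D + r)*90 = 90*D + 90*r)
Q(-130)/t(K(U), -266) = 0/(90*(-266) + 90*18²) = 0/(-23940 + 90*324) = 0/(-23940 + 29160) = 0/5220 = 0*(1/5220) = 0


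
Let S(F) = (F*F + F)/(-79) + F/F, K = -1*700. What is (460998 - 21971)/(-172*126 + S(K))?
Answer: -34683133/2201309 ≈ -15.756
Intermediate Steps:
K = -700
S(F) = 1 - F/79 - F**2/79 (S(F) = (F**2 + F)*(-1/79) + 1 = (F + F**2)*(-1/79) + 1 = (-F/79 - F**2/79) + 1 = 1 - F/79 - F**2/79)
(460998 - 21971)/(-172*126 + S(K)) = (460998 - 21971)/(-172*126 + (1 - 1/79*(-700) - 1/79*(-700)**2)) = 439027/(-21672 + (1 + 700/79 - 1/79*490000)) = 439027/(-21672 + (1 + 700/79 - 490000/79)) = 439027/(-21672 - 489221/79) = 439027/(-2201309/79) = 439027*(-79/2201309) = -34683133/2201309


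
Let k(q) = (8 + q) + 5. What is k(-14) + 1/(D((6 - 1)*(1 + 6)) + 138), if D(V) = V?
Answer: -172/173 ≈ -0.99422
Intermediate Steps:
k(q) = 13 + q
k(-14) + 1/(D((6 - 1)*(1 + 6)) + 138) = (13 - 14) + 1/((6 - 1)*(1 + 6) + 138) = -1 + 1/(5*7 + 138) = -1 + 1/(35 + 138) = -1 + 1/173 = -172/173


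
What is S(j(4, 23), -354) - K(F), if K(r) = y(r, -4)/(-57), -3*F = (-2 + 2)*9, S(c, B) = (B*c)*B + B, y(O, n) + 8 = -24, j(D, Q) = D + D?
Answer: 57123886/57 ≈ 1.0022e+6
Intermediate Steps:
j(D, Q) = 2*D
y(O, n) = -32 (y(O, n) = -8 - 24 = -32)
S(c, B) = B + c*B² (S(c, B) = c*B² + B = B + c*B²)
F = 0 (F = -(-2 + 2)*9/3 = -0*9 = -⅓*0 = 0)
K(r) = 32/57 (K(r) = -32/(-57) = -32*(-1/57) = 32/57)
S(j(4, 23), -354) - K(F) = -354*(1 - 708*4) - 1*32/57 = -354*(1 - 354*8) - 32/57 = -354*(1 - 2832) - 32/57 = -354*(-2831) - 32/57 = 1002174 - 32/57 = 57123886/57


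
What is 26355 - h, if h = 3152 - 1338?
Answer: 24541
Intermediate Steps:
h = 1814
26355 - h = 26355 - 1*1814 = 26355 - 1814 = 24541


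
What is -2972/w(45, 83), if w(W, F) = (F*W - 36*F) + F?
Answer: -1486/415 ≈ -3.5807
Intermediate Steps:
w(W, F) = -35*F + F*W (w(W, F) = (-36*F + F*W) + F = -35*F + F*W)
-2972/w(45, 83) = -2972*1/(83*(-35 + 45)) = -2972/(83*10) = -2972/830 = -2972*1/830 = -1486/415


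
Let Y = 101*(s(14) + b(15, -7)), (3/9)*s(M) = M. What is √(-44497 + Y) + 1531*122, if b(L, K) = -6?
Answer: 186782 + I*√40861 ≈ 1.8678e+5 + 202.14*I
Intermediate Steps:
s(M) = 3*M
Y = 3636 (Y = 101*(3*14 - 6) = 101*(42 - 6) = 101*36 = 3636)
√(-44497 + Y) + 1531*122 = √(-44497 + 3636) + 1531*122 = √(-40861) + 186782 = I*√40861 + 186782 = 186782 + I*√40861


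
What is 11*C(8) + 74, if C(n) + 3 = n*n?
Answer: 745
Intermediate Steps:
C(n) = -3 + n**2 (C(n) = -3 + n*n = -3 + n**2)
11*C(8) + 74 = 11*(-3 + 8**2) + 74 = 11*(-3 + 64) + 74 = 11*61 + 74 = 671 + 74 = 745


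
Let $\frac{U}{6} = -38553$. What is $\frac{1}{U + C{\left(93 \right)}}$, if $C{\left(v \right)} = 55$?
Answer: $- \frac{1}{231263} \approx -4.3241 \cdot 10^{-6}$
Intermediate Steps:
$U = -231318$ ($U = 6 \left(-38553\right) = -231318$)
$\frac{1}{U + C{\left(93 \right)}} = \frac{1}{-231318 + 55} = \frac{1}{-231263} = - \frac{1}{231263}$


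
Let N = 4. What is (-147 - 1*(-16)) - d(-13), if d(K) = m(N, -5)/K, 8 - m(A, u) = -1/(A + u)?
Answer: -1696/13 ≈ -130.46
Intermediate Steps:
m(A, u) = 8 + 1/(A + u) (m(A, u) = 8 - (-1)/(A + u) = 8 + 1/(A + u))
d(K) = 7/K (d(K) = ((1 + 8*4 + 8*(-5))/(4 - 5))/K = ((1 + 32 - 40)/(-1))/K = (-1*(-7))/K = 7/K)
(-147 - 1*(-16)) - d(-13) = (-147 - 1*(-16)) - 7/(-13) = (-147 + 16) - 7*(-1)/13 = -131 - 1*(-7/13) = -131 + 7/13 = -1696/13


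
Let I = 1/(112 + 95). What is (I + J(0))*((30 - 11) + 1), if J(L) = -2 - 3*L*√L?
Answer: -8260/207 ≈ -39.903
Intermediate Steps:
I = 1/207 ≈ 0.0048309
J(L) = -2 - 3*L^(3/2)
(I + J(0))*((30 - 11) + 1) = (1/207 + (-2 - 3*0^(3/2)))*((30 - 11) + 1) = (1/207 + (-2 - 3*0))*(19 + 1) = (1/207 + (-2 + 0))*20 = (1/207 - 2)*20 = -413/207*20 = -8260/207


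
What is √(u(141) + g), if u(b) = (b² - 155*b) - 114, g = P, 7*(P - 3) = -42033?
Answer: 66*I*√91/7 ≈ 89.943*I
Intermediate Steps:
P = -42012/7 (P = 3 + (⅐)*(-42033) = 3 - 42033/7 = -42012/7 ≈ -6001.7)
g = -42012/7 ≈ -6001.7
u(b) = -114 + b² - 155*b
√(u(141) + g) = √((-114 + 141² - 155*141) - 42012/7) = √((-114 + 19881 - 21855) - 42012/7) = √(-2088 - 42012/7) = √(-56628/7) = 66*I*√91/7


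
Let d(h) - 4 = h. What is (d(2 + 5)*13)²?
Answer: 20449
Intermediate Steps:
d(h) = 4 + h
(d(2 + 5)*13)² = ((4 + (2 + 5))*13)² = ((4 + 7)*13)² = (11*13)² = 143² = 20449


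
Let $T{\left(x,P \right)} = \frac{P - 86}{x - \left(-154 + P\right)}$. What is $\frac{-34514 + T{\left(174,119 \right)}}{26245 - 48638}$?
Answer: $\frac{655763}{425467} \approx 1.5413$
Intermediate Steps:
$T{\left(x,P \right)} = \frac{-86 + P}{154 + x - P}$
$\frac{-34514 + T{\left(174,119 \right)}}{26245 - 48638} = \frac{-34514 + \frac{-86 + 119}{154 + 174 - 119}}{26245 - 48638} = \frac{-34514 + \frac{1}{154 + 174 - 119} \cdot 33}{-22393} = \left(-34514 + \frac{1}{209} \cdot 33\right) \left(- \frac{1}{22393}\right) = \left(-34514 + \frac{3}{19}\right) \left(- \frac{1}{22393}\right) = \left(- \frac{655763}{19}\right) \left(- \frac{1}{22393}\right) = \frac{655763}{425467}$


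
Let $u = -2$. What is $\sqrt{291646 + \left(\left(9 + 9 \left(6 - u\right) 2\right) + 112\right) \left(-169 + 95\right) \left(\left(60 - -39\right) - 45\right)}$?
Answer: $i \sqrt{767294} \approx 875.95 i$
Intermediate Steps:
$\sqrt{291646 + \left(\left(9 + 9 \left(6 - u\right) 2\right) + 112\right) \left(-169 + 95\right) \left(\left(60 - -39\right) - 45\right)} = \sqrt{291646 + \left(\left(9 + 9 \left(6 - -2\right) 2\right) + 112\right) \left(-169 + 95\right) \left(\left(60 - -39\right) - 45\right)} = \sqrt{291646 + \left(\left(9 + 9 \left(6 + 2\right) 2\right) + 112\right) \left(- 74 \left(\left(60 + 39\right) - 45\right)\right)} = \sqrt{291646 + \left(\left(9 + 9 \cdot 8 \cdot 2\right) + 112\right) \left(- 74 \left(99 - 45\right)\right)} = \sqrt{291646 + \left(\left(9 + 9 \cdot 16\right) + 112\right) \left(\left(-74\right) 54\right)} = \sqrt{291646 + \left(\left(9 + 144\right) + 112\right) \left(-3996\right)} = \sqrt{291646 + \left(153 + 112\right) \left(-3996\right)} = \sqrt{291646 + 265 \left(-3996\right)} = \sqrt{291646 - 1058940} = \sqrt{-767294} = i \sqrt{767294}$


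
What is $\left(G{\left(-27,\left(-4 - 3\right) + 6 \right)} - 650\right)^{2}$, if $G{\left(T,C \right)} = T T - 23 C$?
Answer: $10404$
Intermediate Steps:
$G{\left(T,C \right)} = T^{2} - 23 C$
$\left(G{\left(-27,\left(-4 - 3\right) + 6 \right)} - 650\right)^{2} = \left(\left(\left(-27\right)^{2} - 23 \left(\left(-4 - 3\right) + 6\right)\right) - 650\right)^{2} = \left(\left(729 - 23 \left(-7 + 6\right)\right) - 650\right)^{2} = \left(\left(729 - -23\right) - 650\right)^{2} = \left(\left(729 + 23\right) - 650\right)^{2} = \left(752 - 650\right)^{2} = 102^{2} = 10404$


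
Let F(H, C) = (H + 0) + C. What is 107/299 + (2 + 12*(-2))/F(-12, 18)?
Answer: -2968/897 ≈ -3.3088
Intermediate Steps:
F(H, C) = C + H (F(H, C) = H + C = C + H)
107/299 + (2 + 12*(-2))/F(-12, 18) = 107/299 + (2 + 12*(-2))/(18 - 12) = 107*(1/299) + (2 - 24)/6 = 107/299 - 22*1/6 = 107/299 - 11/3 = -2968/897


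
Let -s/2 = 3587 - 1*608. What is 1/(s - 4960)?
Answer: -1/10918 ≈ -9.1592e-5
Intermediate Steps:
s = -5958 (s = -2*(3587 - 1*608) = -2*(3587 - 608) = -2*2979 = -5958)
1/(s - 4960) = 1/(-5958 - 4960) = 1/(-10918) = -1/10918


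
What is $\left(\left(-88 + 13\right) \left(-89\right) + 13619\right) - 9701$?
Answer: $10593$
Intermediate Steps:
$\left(\left(-88 + 13\right) \left(-89\right) + 13619\right) - 9701 = \left(\left(-75\right) \left(-89\right) + 13619\right) - 9701 = \left(6675 + 13619\right) - 9701 = 20294 - 9701 = 10593$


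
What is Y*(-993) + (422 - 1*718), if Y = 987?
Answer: -980387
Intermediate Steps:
Y*(-993) + (422 - 1*718) = 987*(-993) + (422 - 1*718) = -980091 + (422 - 718) = -980091 - 296 = -980387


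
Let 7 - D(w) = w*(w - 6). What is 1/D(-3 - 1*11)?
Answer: -1/273 ≈ -0.0036630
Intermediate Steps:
D(w) = 7 - w*(-6 + w) (D(w) = 7 - w*(w - 6) = 7 - w*(-6 + w))
1/D(-3 - 1*11) = 1/(7 - (-3 - 1*11)**2 + 6*(-3 - 1*11)) = 1/(7 - (-3 - 11)**2 + 6*(-3 - 11)) = 1/(7 - 1*(-14)**2 + 6*(-14)) = 1/(7 - 1*196 - 84) = 1/(7 - 196 - 84) = 1/(-273) = -1/273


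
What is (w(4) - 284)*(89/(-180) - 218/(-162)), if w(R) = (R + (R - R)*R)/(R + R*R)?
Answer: -652267/2700 ≈ -241.58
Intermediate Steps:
w(R) = R/(R + R**2) (w(R) = (R + 0*R)/(R + R**2) = (R + 0)/(R + R**2) = R/(R + R**2))
(w(4) - 284)*(89/(-180) - 218/(-162)) = (1/(1 + 4) - 284)*(89/(-180) - 218/(-162)) = (1/5 - 284)*(89*(-1/180) - 218*(-1/162)) = (1/5 - 284)*(-89/180 + 109/81) = -1419/5*1379/1620 = -652267/2700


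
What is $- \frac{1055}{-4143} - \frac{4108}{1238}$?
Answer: $- \frac{7856677}{2564517} \approx -3.0636$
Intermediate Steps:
$- \frac{1055}{-4143} - \frac{4108}{1238} = \left(-1055\right) \left(- \frac{1}{4143}\right) - \frac{2054}{619} = \frac{1055}{4143} - \frac{2054}{619} = - \frac{7856677}{2564517}$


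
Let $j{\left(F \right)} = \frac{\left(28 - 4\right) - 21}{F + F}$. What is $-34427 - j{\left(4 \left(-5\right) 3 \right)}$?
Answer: $- \frac{1377079}{40} \approx -34427.0$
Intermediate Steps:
$j{\left(F \right)} = \frac{3}{2 F}$ ($j{\left(F \right)} = \frac{24 - 21}{2 F} = 3 \frac{1}{2 F} = \frac{3}{2 F}$)
$-34427 - j{\left(4 \left(-5\right) 3 \right)} = -34427 - \frac{3}{2 \cdot 4 \left(-5\right) 3} = -34427 - \frac{3}{2 \left(\left(-20\right) 3\right)} = -34427 - \frac{3}{2 \left(-60\right)} = -34427 - \frac{3}{2} \left(- \frac{1}{60}\right) = -34427 - - \frac{1}{40} = -34427 + \frac{1}{40} = - \frac{1377079}{40}$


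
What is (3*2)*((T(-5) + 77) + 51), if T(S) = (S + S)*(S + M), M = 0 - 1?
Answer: 1128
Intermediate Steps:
M = -1
T(S) = 2*S*(-1 + S) (T(S) = (S + S)*(S - 1) = (2*S)*(-1 + S) = 2*S*(-1 + S))
(3*2)*((T(-5) + 77) + 51) = (3*2)*((2*(-5)*(-1 - 5) + 77) + 51) = 6*((2*(-5)*(-6) + 77) + 51) = 6*((60 + 77) + 51) = 6*(137 + 51) = 6*188 = 1128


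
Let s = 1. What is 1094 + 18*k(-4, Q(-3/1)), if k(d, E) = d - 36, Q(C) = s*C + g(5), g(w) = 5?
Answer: 374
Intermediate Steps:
Q(C) = 5 + C (Q(C) = 1*C + 5 = C + 5 = 5 + C)
k(d, E) = -36 + d
1094 + 18*k(-4, Q(-3/1)) = 1094 + 18*(-36 - 4) = 1094 + 18*(-40) = 1094 - 720 = 374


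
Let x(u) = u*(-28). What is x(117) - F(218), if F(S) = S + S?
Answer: -3712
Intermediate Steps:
x(u) = -28*u
F(S) = 2*S
x(117) - F(218) = -28*117 - 2*218 = -3276 - 1*436 = -3276 - 436 = -3712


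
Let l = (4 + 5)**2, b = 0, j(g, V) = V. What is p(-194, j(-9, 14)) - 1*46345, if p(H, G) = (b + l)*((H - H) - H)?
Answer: -30631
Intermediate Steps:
l = 81 (l = 9**2 = 81)
p(H, G) = -81*H (p(H, G) = (0 + 81)*((H - H) - H) = 81*(0 - H) = 81*(-H) = -81*H)
p(-194, j(-9, 14)) - 1*46345 = -81*(-194) - 1*46345 = 15714 - 46345 = -30631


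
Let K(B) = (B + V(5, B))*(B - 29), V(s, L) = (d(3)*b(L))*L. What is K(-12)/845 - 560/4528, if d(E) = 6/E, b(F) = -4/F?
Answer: 40497/47827 ≈ 0.84674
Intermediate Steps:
V(s, L) = -8 (V(s, L) = ((6/3)*(-4/L))*L = ((6*(⅓))*(-4/L))*L = (2*(-4/L))*L = (-8/L)*L = -8)
K(B) = (-29 + B)*(-8 + B) (K(B) = (B - 8)*(B - 29) = (-8 + B)*(-29 + B) = (-29 + B)*(-8 + B))
K(-12)/845 - 560/4528 = (232 + (-12)² - 37*(-12))/845 - 560/4528 = (232 + 144 + 444)*(1/845) - 560*1/4528 = 820*(1/845) - 35/283 = 164/169 - 35/283 = 40497/47827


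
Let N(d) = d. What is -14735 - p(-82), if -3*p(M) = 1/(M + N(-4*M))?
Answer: -10874429/738 ≈ -14735.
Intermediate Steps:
p(M) = 1/(9*M) (p(M) = -1/(3*(M - 4*M)) = -(-1/(3*M))/3 = -(-1)/(9*M) = 1/(9*M))
-14735 - p(-82) = -14735 - 1/(9*(-82)) = -14735 - (-1)/(9*82) = -14735 - 1*(-1/738) = -14735 + 1/738 = -10874429/738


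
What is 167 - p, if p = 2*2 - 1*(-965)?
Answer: -802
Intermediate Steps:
p = 969 (p = 4 + 965 = 969)
167 - p = 167 - 1*969 = 167 - 969 = -802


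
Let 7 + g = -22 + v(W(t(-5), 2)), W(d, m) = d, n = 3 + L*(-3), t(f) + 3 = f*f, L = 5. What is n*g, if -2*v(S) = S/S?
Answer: 354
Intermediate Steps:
t(f) = -3 + f² (t(f) = -3 + f*f = -3 + f²)
n = -12 (n = 3 + 5*(-3) = 3 - 15 = -12)
v(S) = -½ (v(S) = -S/(2*S) = -½*1 = -½)
g = -59/2 (g = -7 + (-22 - ½) = -7 - 45/2 = -59/2 ≈ -29.500)
n*g = -12*(-59/2) = 354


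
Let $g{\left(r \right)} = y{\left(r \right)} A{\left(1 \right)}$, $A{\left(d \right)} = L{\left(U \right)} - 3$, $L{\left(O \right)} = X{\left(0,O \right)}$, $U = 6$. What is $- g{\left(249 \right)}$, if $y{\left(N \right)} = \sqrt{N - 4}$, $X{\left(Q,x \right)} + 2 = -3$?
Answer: $56 \sqrt{5} \approx 125.22$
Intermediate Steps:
$X{\left(Q,x \right)} = -5$ ($X{\left(Q,x \right)} = -2 - 3 = -5$)
$y{\left(N \right)} = \sqrt{-4 + N}$
$L{\left(O \right)} = -5$
$A{\left(d \right)} = -8$ ($A{\left(d \right)} = -5 - 3 = -8$)
$g{\left(r \right)} = - 8 \sqrt{-4 + r}$ ($g{\left(r \right)} = \sqrt{-4 + r} \left(-8\right) = - 8 \sqrt{-4 + r}$)
$- g{\left(249 \right)} = - \left(-8\right) \sqrt{-4 + 249} = - \left(-8\right) \sqrt{245} = - \left(-8\right) 7 \sqrt{5} = - \left(-56\right) \sqrt{5} = 56 \sqrt{5}$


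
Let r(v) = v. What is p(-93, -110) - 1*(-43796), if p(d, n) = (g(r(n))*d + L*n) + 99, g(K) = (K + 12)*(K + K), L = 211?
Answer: -1984395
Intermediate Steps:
g(K) = 2*K*(12 + K) (g(K) = (12 + K)*(2*K) = 2*K*(12 + K))
p(d, n) = 99 + 211*n + 2*d*n*(12 + n) (p(d, n) = ((2*n*(12 + n))*d + 211*n) + 99 = (2*d*n*(12 + n) + 211*n) + 99 = (211*n + 2*d*n*(12 + n)) + 99 = 99 + 211*n + 2*d*n*(12 + n))
p(-93, -110) - 1*(-43796) = (99 + 211*(-110) + 2*(-93)*(-110)*(12 - 110)) - 1*(-43796) = (99 - 23210 + 2*(-93)*(-110)*(-98)) + 43796 = (99 - 23210 - 2005080) + 43796 = -2028191 + 43796 = -1984395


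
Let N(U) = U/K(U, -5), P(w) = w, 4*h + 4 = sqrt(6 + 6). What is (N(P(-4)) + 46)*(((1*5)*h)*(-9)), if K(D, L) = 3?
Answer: 2010 - 1005*sqrt(3) ≈ 269.29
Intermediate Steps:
h = -1 + sqrt(3)/2 (h = -1 + sqrt(6 + 6)/4 = -1 + sqrt(12)/4 = -1 + (2*sqrt(3))/4 = -1 + sqrt(3)/2 ≈ -0.13397)
N(U) = U/3
(N(P(-4)) + 46)*(((1*5)*h)*(-9)) = ((1/3)*(-4) + 46)*(((1*5)*(-1 + sqrt(3)/2))*(-9)) = (-4/3 + 46)*((5*(-1 + sqrt(3)/2))*(-9)) = 134*((-5 + 5*sqrt(3)/2)*(-9))/3 = 134*(45 - 45*sqrt(3)/2)/3 = 2010 - 1005*sqrt(3)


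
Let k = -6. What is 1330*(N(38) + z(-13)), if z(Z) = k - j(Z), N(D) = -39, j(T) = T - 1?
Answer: -41230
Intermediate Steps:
j(T) = -1 + T
z(Z) = -5 - Z (z(Z) = -6 - (-1 + Z) = -6 + (1 - Z) = -5 - Z)
1330*(N(38) + z(-13)) = 1330*(-39 + (-5 - 1*(-13))) = 1330*(-39 + (-5 + 13)) = 1330*(-39 + 8) = 1330*(-31) = -41230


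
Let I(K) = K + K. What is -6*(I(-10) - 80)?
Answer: 600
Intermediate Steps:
I(K) = 2*K
-6*(I(-10) - 80) = -6*(2*(-10) - 80) = -6*(-20 - 80) = -6*(-100) = 600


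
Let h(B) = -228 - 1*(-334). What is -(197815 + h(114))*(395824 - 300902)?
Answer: -18787057162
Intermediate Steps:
h(B) = 106 (h(B) = -228 + 334 = 106)
-(197815 + h(114))*(395824 - 300902) = -(197815 + 106)*(395824 - 300902) = -197921*94922 = -1*18787057162 = -18787057162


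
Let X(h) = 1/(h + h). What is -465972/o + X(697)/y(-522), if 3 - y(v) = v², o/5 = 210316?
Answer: -44248528274297/99857646138030 ≈ -0.44312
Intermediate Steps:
o = 1051580 (o = 5*210316 = 1051580)
X(h) = 1/(2*h)
y(v) = 3 - v²
-465972/o + X(697)/y(-522) = -465972/1051580 + ((½)/697)/(3 - 1*(-522)²) = -465972*1/1051580 + ((½)*(1/697))/(3 - 1*272484) = -116493/262895 + 1/(1394*(3 - 272484)) = -116493/262895 + (1/1394)/(-272481) = -116493/262895 + (1/1394)*(-1/272481) = -116493/262895 - 1/379838514 = -44248528274297/99857646138030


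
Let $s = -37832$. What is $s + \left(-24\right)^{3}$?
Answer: $-51656$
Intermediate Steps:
$s + \left(-24\right)^{3} = -37832 + \left(-24\right)^{3} = -37832 - 13824 = -51656$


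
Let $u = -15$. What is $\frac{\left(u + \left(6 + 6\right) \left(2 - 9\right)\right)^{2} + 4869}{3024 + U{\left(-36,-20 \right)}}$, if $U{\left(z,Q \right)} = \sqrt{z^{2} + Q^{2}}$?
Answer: $\frac{277263}{57143} - \frac{1467 \sqrt{106}}{228572} \approx 4.786$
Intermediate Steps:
$U{\left(z,Q \right)} = \sqrt{Q^{2} + z^{2}}$
$\frac{\left(u + \left(6 + 6\right) \left(2 - 9\right)\right)^{2} + 4869}{3024 + U{\left(-36,-20 \right)}} = \frac{\left(-15 + \left(6 + 6\right) \left(2 - 9\right)\right)^{2} + 4869}{3024 + \sqrt{\left(-20\right)^{2} + \left(-36\right)^{2}}} = \frac{\left(-15 + 12 \left(-7\right)\right)^{2} + 4869}{3024 + \sqrt{400 + 1296}} = \frac{\left(-15 - 84\right)^{2} + 4869}{3024 + \sqrt{1696}} = \frac{\left(-99\right)^{2} + 4869}{3024 + 4 \sqrt{106}} = \frac{9801 + 4869}{3024 + 4 \sqrt{106}} = \frac{14670}{3024 + 4 \sqrt{106}}$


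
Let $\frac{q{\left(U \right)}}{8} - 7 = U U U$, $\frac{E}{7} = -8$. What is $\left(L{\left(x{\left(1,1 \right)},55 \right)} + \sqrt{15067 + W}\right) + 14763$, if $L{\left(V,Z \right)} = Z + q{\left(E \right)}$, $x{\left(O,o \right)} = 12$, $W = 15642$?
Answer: $-1390054 + \sqrt{30709} \approx -1.3899 \cdot 10^{6}$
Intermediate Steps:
$E = -56$ ($E = 7 \left(-8\right) = -56$)
$q{\left(U \right)} = 56 + 8 U^{3}$ ($q{\left(U \right)} = 56 + 8 U U U = 56 + 8 U^{2} U = 56 + 8 U^{3}$)
$L{\left(V,Z \right)} = -1404872 + Z$ ($L{\left(V,Z \right)} = Z + \left(56 + 8 \left(-56\right)^{3}\right) = Z + \left(56 + 8 \left(-175616\right)\right) = Z + \left(56 - 1404928\right) = Z - 1404872 = -1404872 + Z$)
$\left(L{\left(x{\left(1,1 \right)},55 \right)} + \sqrt{15067 + W}\right) + 14763 = \left(\left(-1404872 + 55\right) + \sqrt{15067 + 15642}\right) + 14763 = \left(-1404817 + \sqrt{30709}\right) + 14763 = -1390054 + \sqrt{30709}$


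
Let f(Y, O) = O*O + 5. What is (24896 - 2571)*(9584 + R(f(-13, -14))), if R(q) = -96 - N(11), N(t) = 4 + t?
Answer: 211484725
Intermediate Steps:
f(Y, O) = 5 + O² (f(Y, O) = O² + 5 = 5 + O²)
R(q) = -111 (R(q) = -96 - (4 + 11) = -96 - 1*15 = -96 - 15 = -111)
(24896 - 2571)*(9584 + R(f(-13, -14))) = (24896 - 2571)*(9584 - 111) = 22325*9473 = 211484725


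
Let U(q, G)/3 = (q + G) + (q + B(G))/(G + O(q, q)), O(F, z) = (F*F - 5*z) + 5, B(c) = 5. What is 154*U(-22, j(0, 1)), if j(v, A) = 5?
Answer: -2375835/302 ≈ -7867.0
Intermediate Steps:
O(F, z) = 5 + F² - 5*z (O(F, z) = (F² - 5*z) + 5 = 5 + F² - 5*z)
U(q, G) = 3*G + 3*q + 3*(5 + q)/(5 + G + q² - 5*q) (U(q, G) = 3*((q + G) + (q + 5)/(G + (5 + q² - 5*q))) = 3*((G + q) + (5 + q)/(5 + G + q² - 5*q)) = 3*(G + q + (5 + q)/(5 + G + q² - 5*q)) = 3*G + 3*q + 3*(5 + q)/(5 + G + q² - 5*q))
154*U(-22, j(0, 1)) = 154*(3*(5 + 5² + (-22)³ - 5*(-22)² + 5*5 + 6*(-22) + 5*(-22)² - 4*5*(-22))/(5 + 5 + (-22)² - 5*(-22))) = 154*(3*(5 + 25 - 10648 - 5*484 + 25 - 132 + 5*484 + 440)/(5 + 5 + 484 + 110)) = 154*(3*(5 + 25 - 10648 - 2420 + 25 - 132 + 2420 + 440)/604) = 154*(3*(1/604)*(-10285)) = 154*(-30855/604) = -2375835/302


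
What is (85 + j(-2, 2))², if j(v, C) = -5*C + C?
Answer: 5929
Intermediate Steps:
j(v, C) = -4*C
(85 + j(-2, 2))² = (85 - 4*2)² = (85 - 8)² = 77² = 5929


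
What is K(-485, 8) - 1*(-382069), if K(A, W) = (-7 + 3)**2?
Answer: 382085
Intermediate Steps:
K(A, W) = 16 (K(A, W) = (-4)**2 = 16)
K(-485, 8) - 1*(-382069) = 16 - 1*(-382069) = 16 + 382069 = 382085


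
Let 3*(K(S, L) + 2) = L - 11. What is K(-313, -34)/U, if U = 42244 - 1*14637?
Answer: -17/27607 ≈ -0.00061579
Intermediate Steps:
K(S, L) = -17/3 + L/3 (K(S, L) = -2 + (L - 11)/3 = -2 + (-11 + L)/3 = -2 + (-11/3 + L/3) = -17/3 + L/3)
U = 27607 (U = 42244 - 14637 = 27607)
K(-313, -34)/U = (-17/3 + (⅓)*(-34))/27607 = (-17/3 - 34/3)*(1/27607) = -17*1/27607 = -17/27607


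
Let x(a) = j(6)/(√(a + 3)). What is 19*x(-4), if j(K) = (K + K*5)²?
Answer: -24624*I ≈ -24624.0*I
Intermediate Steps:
j(K) = 36*K² (j(K) = (K + 5*K)² = (6*K)² = 36*K²)
x(a) = 1296/√(3 + a) (x(a) = (36*6²)/(√(a + 3)) = (36*36)/(√(3 + a)) = 1296/√(3 + a))
19*x(-4) = 19*(1296/√(3 - 4)) = 19*(1296/√(-1)) = 19*(1296*(-I)) = 19*(-1296*I) = -24624*I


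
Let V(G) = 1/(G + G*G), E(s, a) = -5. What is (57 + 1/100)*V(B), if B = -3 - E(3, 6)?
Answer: 5701/600 ≈ 9.5017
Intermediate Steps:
B = 2 (B = -3 - 1*(-5) = -3 + 5 = 2)
V(G) = 1/(G + G**2)
(57 + 1/100)*V(B) = (57 + 1/100)*(1/(2*(1 + 2))) = (57 + 1/100)*((1/2)/3) = 5701*((1/2)*(1/3))/100 = (5701/100)*(1/6) = 5701/600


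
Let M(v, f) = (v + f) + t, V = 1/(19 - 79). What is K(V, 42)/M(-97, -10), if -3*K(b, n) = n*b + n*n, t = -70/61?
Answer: 1075613/197910 ≈ 5.4349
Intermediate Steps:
t = -70/61 (t = -70*1/61 = -70/61 ≈ -1.1475)
V = -1/60 (V = 1/(-60) = -1/60 ≈ -0.016667)
K(b, n) = -n²/3 - b*n/3 (K(b, n) = -(n*b + n*n)/3 = -(b*n + n²)/3 = -(n² + b*n)/3 = -n²/3 - b*n/3)
M(v, f) = -70/61 + f + v (M(v, f) = (v + f) - 70/61 = (f + v) - 70/61 = -70/61 + f + v)
K(V, 42)/M(-97, -10) = (-⅓*42*(-1/60 + 42))/(-70/61 - 10 - 97) = (-⅓*42*2519/60)/(-6597/61) = -17633/30*(-61/6597) = 1075613/197910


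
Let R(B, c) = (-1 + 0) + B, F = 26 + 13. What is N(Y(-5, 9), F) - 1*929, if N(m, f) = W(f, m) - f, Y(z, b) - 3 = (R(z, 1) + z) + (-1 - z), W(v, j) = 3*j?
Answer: -980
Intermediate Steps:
F = 39
R(B, c) = -1 + B
Y(z, b) = 1 + z (Y(z, b) = 3 + (((-1 + z) + z) + (-1 - z)) = 3 + ((-1 + 2*z) + (-1 - z)) = 3 + (-2 + z) = 1 + z)
N(m, f) = -f + 3*m (N(m, f) = 3*m - f = -f + 3*m)
N(Y(-5, 9), F) - 1*929 = (-1*39 + 3*(1 - 5)) - 1*929 = (-39 + 3*(-4)) - 929 = (-39 - 12) - 929 = -51 - 929 = -980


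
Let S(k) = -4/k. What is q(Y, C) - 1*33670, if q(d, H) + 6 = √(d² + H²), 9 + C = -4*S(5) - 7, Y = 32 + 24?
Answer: -33676 + 8*√1289/5 ≈ -33619.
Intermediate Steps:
Y = 56
C = -64/5 (C = -9 + (-(-16)/5 - 7) = -9 + (-4*(-⅘) - 7) = -9 + (16/5 - 7) = -9 - 19/5 = -64/5 ≈ -12.800)
q(d, H) = -6 + √(H² + d²) (q(d, H) = -6 + √(d² + H²) = -6 + √(H² + d²))
q(Y, C) - 1*33670 = (-6 + √((-64/5)² + 56²)) - 1*33670 = (-6 + √(4096/25 + 3136)) - 33670 = (-6 + √(82496/25)) - 33670 = (-6 + 8*√1289/5) - 33670 = -33676 + 8*√1289/5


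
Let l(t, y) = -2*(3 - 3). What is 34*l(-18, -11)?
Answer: 0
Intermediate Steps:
l(t, y) = 0 (l(t, y) = -2*0 = 0)
34*l(-18, -11) = 34*0 = 0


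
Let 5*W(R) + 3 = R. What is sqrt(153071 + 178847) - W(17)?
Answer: -14/5 + sqrt(331918) ≈ 573.32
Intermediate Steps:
W(R) = -3/5 + R/5
sqrt(153071 + 178847) - W(17) = sqrt(153071 + 178847) - (-3/5 + (1/5)*17) = sqrt(331918) - (-3/5 + 17/5) = sqrt(331918) - 1*14/5 = sqrt(331918) - 14/5 = -14/5 + sqrt(331918)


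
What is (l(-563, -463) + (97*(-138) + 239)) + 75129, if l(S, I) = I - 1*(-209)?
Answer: 61728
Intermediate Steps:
l(S, I) = 209 + I (l(S, I) = I + 209 = 209 + I)
(l(-563, -463) + (97*(-138) + 239)) + 75129 = ((209 - 463) + (97*(-138) + 239)) + 75129 = (-254 + (-13386 + 239)) + 75129 = (-254 - 13147) + 75129 = -13401 + 75129 = 61728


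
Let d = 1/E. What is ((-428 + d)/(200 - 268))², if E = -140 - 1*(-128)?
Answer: 26388769/665856 ≈ 39.631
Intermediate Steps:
E = -12 (E = -140 + 128 = -12)
d = -1/12 (d = 1/(-12) = -1/12 ≈ -0.083333)
((-428 + d)/(200 - 268))² = ((-428 - 1/12)/(200 - 268))² = (-5137/12/(-68))² = (-5137/12*(-1/68))² = (5137/816)² = 26388769/665856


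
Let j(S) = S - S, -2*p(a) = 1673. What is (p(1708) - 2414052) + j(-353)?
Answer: -4829777/2 ≈ -2.4149e+6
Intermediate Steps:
p(a) = -1673/2 (p(a) = -½*1673 = -1673/2)
j(S) = 0
(p(1708) - 2414052) + j(-353) = (-1673/2 - 2414052) + 0 = -4829777/2 + 0 = -4829777/2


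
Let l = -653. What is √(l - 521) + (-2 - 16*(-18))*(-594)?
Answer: -169884 + I*√1174 ≈ -1.6988e+5 + 34.264*I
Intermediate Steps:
√(l - 521) + (-2 - 16*(-18))*(-594) = √(-653 - 521) + (-2 - 16*(-18))*(-594) = √(-1174) + (-2 + 288)*(-594) = I*√1174 + 286*(-594) = I*√1174 - 169884 = -169884 + I*√1174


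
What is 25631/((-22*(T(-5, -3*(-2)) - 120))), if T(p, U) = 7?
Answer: 25631/2486 ≈ 10.310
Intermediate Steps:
25631/((-22*(T(-5, -3*(-2)) - 120))) = 25631/((-22*(7 - 120))) = 25631/((-22*(-113))) = 25631/2486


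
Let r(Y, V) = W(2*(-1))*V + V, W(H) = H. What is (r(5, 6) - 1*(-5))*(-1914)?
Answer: 1914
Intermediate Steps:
r(Y, V) = -V (r(Y, V) = (2*(-1))*V + V = -2*V + V = -V)
(r(5, 6) - 1*(-5))*(-1914) = (-1*6 - 1*(-5))*(-1914) = (-6 + 5)*(-1914) = -1*(-1914) = 1914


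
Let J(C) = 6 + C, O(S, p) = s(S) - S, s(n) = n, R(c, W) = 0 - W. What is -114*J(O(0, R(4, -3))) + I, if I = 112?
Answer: -572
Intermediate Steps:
R(c, W) = -W
O(S, p) = 0 (O(S, p) = S - S = 0)
-114*J(O(0, R(4, -3))) + I = -114*(6 + 0) + 112 = -114*6 + 112 = -684 + 112 = -572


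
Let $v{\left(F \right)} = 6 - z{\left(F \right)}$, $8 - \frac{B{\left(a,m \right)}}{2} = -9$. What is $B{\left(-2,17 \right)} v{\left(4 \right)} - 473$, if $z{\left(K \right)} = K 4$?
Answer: $-813$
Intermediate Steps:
$z{\left(K \right)} = 4 K$
$B{\left(a,m \right)} = 34$ ($B{\left(a,m \right)} = 16 - -18 = 16 + 18 = 34$)
$v{\left(F \right)} = 6 - 4 F$
$B{\left(-2,17 \right)} v{\left(4 \right)} - 473 = 34 \left(6 - 16\right) - 473 = 34 \left(-10\right) - 473 = -340 - 473 = -813$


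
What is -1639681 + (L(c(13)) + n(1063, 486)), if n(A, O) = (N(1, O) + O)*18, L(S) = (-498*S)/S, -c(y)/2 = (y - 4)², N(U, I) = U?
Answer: -1631413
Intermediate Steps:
c(y) = -2*(-4 + y)² (c(y) = -2*(y - 4)² = -2*(-4 + y)²)
L(S) = -498
n(A, O) = 18 + 18*O (n(A, O) = (1 + O)*18 = 18 + 18*O)
-1639681 + (L(c(13)) + n(1063, 486)) = -1639681 + (-498 + (18 + 18*486)) = -1639681 + (-498 + (18 + 8748)) = -1639681 + (-498 + 8766) = -1639681 + 8268 = -1631413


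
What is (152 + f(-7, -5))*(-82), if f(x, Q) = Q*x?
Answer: -15334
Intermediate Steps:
(152 + f(-7, -5))*(-82) = (152 - 5*(-7))*(-82) = (152 + 35)*(-82) = 187*(-82) = -15334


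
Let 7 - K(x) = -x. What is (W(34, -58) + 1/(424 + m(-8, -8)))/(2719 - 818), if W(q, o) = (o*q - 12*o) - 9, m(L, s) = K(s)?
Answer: -543554/804123 ≈ -0.67596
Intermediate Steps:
K(x) = 7 + x (K(x) = 7 - (-1)*x = 7 + x)
m(L, s) = 7 + s
W(q, o) = -9 - 12*o + o*q (W(q, o) = (-12*o + o*q) - 9 = -9 - 12*o + o*q)
(W(34, -58) + 1/(424 + m(-8, -8)))/(2719 - 818) = ((-9 - 12*(-58) - 58*34) + 1/(424 + (7 - 8)))/(2719 - 818) = ((-9 + 696 - 1972) + 1/(424 - 1))/1901 = (-1285 + 1/423)*(1/1901) = -543554/423*1/1901 = -543554/804123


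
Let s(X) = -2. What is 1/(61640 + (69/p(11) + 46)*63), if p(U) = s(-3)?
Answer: 2/124729 ≈ 1.6035e-5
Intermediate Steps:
p(U) = -2
1/(61640 + (69/p(11) + 46)*63) = 1/(61640 + (69/(-2) + 46)*63) = 1/(61640 + (69*(-½) + 46)*63) = 1/(61640 + (-69/2 + 46)*63) = 1/(61640 + (23/2)*63) = 1/(61640 + 1449/2) = 1/(124729/2) = 2/124729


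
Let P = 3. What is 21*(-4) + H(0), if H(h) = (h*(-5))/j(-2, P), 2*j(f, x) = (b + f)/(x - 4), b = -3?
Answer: -84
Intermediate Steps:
j(f, x) = (-3 + f)/(2*(-4 + x)) (j(f, x) = ((-3 + f)/(x - 4))/2 = ((-3 + f)/(-4 + x))/2 = (-3 + f)/(2*(-4 + x)))
H(h) = -2*h (H(h) = (h*(-5))/(((-3 - 2)/(2*(-4 + 3)))) = (-5*h)/(((½)*(-5)/(-1))) = (-5*h)/(((½)*(-1)*(-5))) = (-5*h)/(5/2) = -5*h*(⅖) = -2*h)
21*(-4) + H(0) = 21*(-4) - 2*0 = -84 + 0 = -84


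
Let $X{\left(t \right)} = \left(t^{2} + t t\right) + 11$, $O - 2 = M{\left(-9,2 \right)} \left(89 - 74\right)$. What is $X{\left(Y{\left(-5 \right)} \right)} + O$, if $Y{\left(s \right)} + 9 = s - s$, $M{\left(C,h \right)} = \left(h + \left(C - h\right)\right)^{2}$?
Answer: $1390$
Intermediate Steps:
$M{\left(C,h \right)} = C^{2}$
$O = 1217$ ($O = 2 + \left(-9\right)^{2} \left(89 - 74\right) = 2 + 81 \cdot 15 = 2 + 1215 = 1217$)
$Y{\left(s \right)} = -9$ ($Y{\left(s \right)} = -9 + \left(s - s\right) = -9 + 0 = -9$)
$X{\left(t \right)} = 11 + 2 t^{2}$ ($X{\left(t \right)} = \left(t^{2} + t^{2}\right) + 11 = 2 t^{2} + 11 = 11 + 2 t^{2}$)
$X{\left(Y{\left(-5 \right)} \right)} + O = \left(11 + 2 \left(-9\right)^{2}\right) + 1217 = \left(11 + 2 \cdot 81\right) + 1217 = \left(11 + 162\right) + 1217 = 173 + 1217 = 1390$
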